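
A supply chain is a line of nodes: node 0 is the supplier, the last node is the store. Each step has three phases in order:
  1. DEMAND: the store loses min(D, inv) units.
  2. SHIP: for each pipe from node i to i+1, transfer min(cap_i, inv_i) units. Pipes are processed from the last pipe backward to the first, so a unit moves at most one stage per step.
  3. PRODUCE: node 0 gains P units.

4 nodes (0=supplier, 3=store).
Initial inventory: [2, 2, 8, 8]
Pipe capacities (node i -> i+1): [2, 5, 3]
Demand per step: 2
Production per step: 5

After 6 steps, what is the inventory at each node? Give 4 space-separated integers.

Step 1: demand=2,sold=2 ship[2->3]=3 ship[1->2]=2 ship[0->1]=2 prod=5 -> inv=[5 2 7 9]
Step 2: demand=2,sold=2 ship[2->3]=3 ship[1->2]=2 ship[0->1]=2 prod=5 -> inv=[8 2 6 10]
Step 3: demand=2,sold=2 ship[2->3]=3 ship[1->2]=2 ship[0->1]=2 prod=5 -> inv=[11 2 5 11]
Step 4: demand=2,sold=2 ship[2->3]=3 ship[1->2]=2 ship[0->1]=2 prod=5 -> inv=[14 2 4 12]
Step 5: demand=2,sold=2 ship[2->3]=3 ship[1->2]=2 ship[0->1]=2 prod=5 -> inv=[17 2 3 13]
Step 6: demand=2,sold=2 ship[2->3]=3 ship[1->2]=2 ship[0->1]=2 prod=5 -> inv=[20 2 2 14]

20 2 2 14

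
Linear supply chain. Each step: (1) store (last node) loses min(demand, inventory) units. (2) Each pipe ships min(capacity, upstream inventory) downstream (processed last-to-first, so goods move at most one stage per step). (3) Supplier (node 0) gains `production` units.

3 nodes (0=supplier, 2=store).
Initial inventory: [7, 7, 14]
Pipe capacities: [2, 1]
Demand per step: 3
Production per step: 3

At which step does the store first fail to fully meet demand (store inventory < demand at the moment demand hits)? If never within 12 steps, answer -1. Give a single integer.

Step 1: demand=3,sold=3 ship[1->2]=1 ship[0->1]=2 prod=3 -> [8 8 12]
Step 2: demand=3,sold=3 ship[1->2]=1 ship[0->1]=2 prod=3 -> [9 9 10]
Step 3: demand=3,sold=3 ship[1->2]=1 ship[0->1]=2 prod=3 -> [10 10 8]
Step 4: demand=3,sold=3 ship[1->2]=1 ship[0->1]=2 prod=3 -> [11 11 6]
Step 5: demand=3,sold=3 ship[1->2]=1 ship[0->1]=2 prod=3 -> [12 12 4]
Step 6: demand=3,sold=3 ship[1->2]=1 ship[0->1]=2 prod=3 -> [13 13 2]
Step 7: demand=3,sold=2 ship[1->2]=1 ship[0->1]=2 prod=3 -> [14 14 1]
Step 8: demand=3,sold=1 ship[1->2]=1 ship[0->1]=2 prod=3 -> [15 15 1]
Step 9: demand=3,sold=1 ship[1->2]=1 ship[0->1]=2 prod=3 -> [16 16 1]
Step 10: demand=3,sold=1 ship[1->2]=1 ship[0->1]=2 prod=3 -> [17 17 1]
Step 11: demand=3,sold=1 ship[1->2]=1 ship[0->1]=2 prod=3 -> [18 18 1]
Step 12: demand=3,sold=1 ship[1->2]=1 ship[0->1]=2 prod=3 -> [19 19 1]
First stockout at step 7

7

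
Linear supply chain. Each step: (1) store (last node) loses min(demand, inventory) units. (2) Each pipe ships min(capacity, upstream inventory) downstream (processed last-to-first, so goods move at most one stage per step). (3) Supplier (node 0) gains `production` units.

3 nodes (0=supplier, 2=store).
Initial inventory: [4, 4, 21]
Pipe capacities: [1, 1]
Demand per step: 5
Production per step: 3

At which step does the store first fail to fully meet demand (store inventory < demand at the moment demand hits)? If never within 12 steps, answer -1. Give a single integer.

Step 1: demand=5,sold=5 ship[1->2]=1 ship[0->1]=1 prod=3 -> [6 4 17]
Step 2: demand=5,sold=5 ship[1->2]=1 ship[0->1]=1 prod=3 -> [8 4 13]
Step 3: demand=5,sold=5 ship[1->2]=1 ship[0->1]=1 prod=3 -> [10 4 9]
Step 4: demand=5,sold=5 ship[1->2]=1 ship[0->1]=1 prod=3 -> [12 4 5]
Step 5: demand=5,sold=5 ship[1->2]=1 ship[0->1]=1 prod=3 -> [14 4 1]
Step 6: demand=5,sold=1 ship[1->2]=1 ship[0->1]=1 prod=3 -> [16 4 1]
Step 7: demand=5,sold=1 ship[1->2]=1 ship[0->1]=1 prod=3 -> [18 4 1]
Step 8: demand=5,sold=1 ship[1->2]=1 ship[0->1]=1 prod=3 -> [20 4 1]
Step 9: demand=5,sold=1 ship[1->2]=1 ship[0->1]=1 prod=3 -> [22 4 1]
Step 10: demand=5,sold=1 ship[1->2]=1 ship[0->1]=1 prod=3 -> [24 4 1]
Step 11: demand=5,sold=1 ship[1->2]=1 ship[0->1]=1 prod=3 -> [26 4 1]
Step 12: demand=5,sold=1 ship[1->2]=1 ship[0->1]=1 prod=3 -> [28 4 1]
First stockout at step 6

6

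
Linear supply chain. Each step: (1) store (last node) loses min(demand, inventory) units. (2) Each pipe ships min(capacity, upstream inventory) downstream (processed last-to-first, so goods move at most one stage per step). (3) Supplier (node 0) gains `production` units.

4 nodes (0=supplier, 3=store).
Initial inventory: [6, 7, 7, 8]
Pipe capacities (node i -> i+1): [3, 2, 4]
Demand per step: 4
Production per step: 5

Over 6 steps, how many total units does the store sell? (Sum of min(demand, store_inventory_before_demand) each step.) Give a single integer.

Step 1: sold=4 (running total=4) -> [8 8 5 8]
Step 2: sold=4 (running total=8) -> [10 9 3 8]
Step 3: sold=4 (running total=12) -> [12 10 2 7]
Step 4: sold=4 (running total=16) -> [14 11 2 5]
Step 5: sold=4 (running total=20) -> [16 12 2 3]
Step 6: sold=3 (running total=23) -> [18 13 2 2]

Answer: 23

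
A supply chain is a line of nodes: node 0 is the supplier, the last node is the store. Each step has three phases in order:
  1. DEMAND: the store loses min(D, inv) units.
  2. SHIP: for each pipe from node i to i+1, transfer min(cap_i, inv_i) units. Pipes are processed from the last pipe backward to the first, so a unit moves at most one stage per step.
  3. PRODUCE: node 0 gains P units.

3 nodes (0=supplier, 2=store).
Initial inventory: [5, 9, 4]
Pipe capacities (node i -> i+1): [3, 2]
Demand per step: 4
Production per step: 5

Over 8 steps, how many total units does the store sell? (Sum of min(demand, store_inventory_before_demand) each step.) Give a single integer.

Step 1: sold=4 (running total=4) -> [7 10 2]
Step 2: sold=2 (running total=6) -> [9 11 2]
Step 3: sold=2 (running total=8) -> [11 12 2]
Step 4: sold=2 (running total=10) -> [13 13 2]
Step 5: sold=2 (running total=12) -> [15 14 2]
Step 6: sold=2 (running total=14) -> [17 15 2]
Step 7: sold=2 (running total=16) -> [19 16 2]
Step 8: sold=2 (running total=18) -> [21 17 2]

Answer: 18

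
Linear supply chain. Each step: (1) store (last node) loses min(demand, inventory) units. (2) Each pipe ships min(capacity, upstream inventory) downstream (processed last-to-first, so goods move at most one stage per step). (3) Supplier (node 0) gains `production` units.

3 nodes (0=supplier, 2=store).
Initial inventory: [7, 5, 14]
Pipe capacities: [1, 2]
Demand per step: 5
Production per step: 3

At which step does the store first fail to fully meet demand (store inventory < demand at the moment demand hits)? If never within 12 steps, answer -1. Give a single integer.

Step 1: demand=5,sold=5 ship[1->2]=2 ship[0->1]=1 prod=3 -> [9 4 11]
Step 2: demand=5,sold=5 ship[1->2]=2 ship[0->1]=1 prod=3 -> [11 3 8]
Step 3: demand=5,sold=5 ship[1->2]=2 ship[0->1]=1 prod=3 -> [13 2 5]
Step 4: demand=5,sold=5 ship[1->2]=2 ship[0->1]=1 prod=3 -> [15 1 2]
Step 5: demand=5,sold=2 ship[1->2]=1 ship[0->1]=1 prod=3 -> [17 1 1]
Step 6: demand=5,sold=1 ship[1->2]=1 ship[0->1]=1 prod=3 -> [19 1 1]
Step 7: demand=5,sold=1 ship[1->2]=1 ship[0->1]=1 prod=3 -> [21 1 1]
Step 8: demand=5,sold=1 ship[1->2]=1 ship[0->1]=1 prod=3 -> [23 1 1]
Step 9: demand=5,sold=1 ship[1->2]=1 ship[0->1]=1 prod=3 -> [25 1 1]
Step 10: demand=5,sold=1 ship[1->2]=1 ship[0->1]=1 prod=3 -> [27 1 1]
Step 11: demand=5,sold=1 ship[1->2]=1 ship[0->1]=1 prod=3 -> [29 1 1]
Step 12: demand=5,sold=1 ship[1->2]=1 ship[0->1]=1 prod=3 -> [31 1 1]
First stockout at step 5

5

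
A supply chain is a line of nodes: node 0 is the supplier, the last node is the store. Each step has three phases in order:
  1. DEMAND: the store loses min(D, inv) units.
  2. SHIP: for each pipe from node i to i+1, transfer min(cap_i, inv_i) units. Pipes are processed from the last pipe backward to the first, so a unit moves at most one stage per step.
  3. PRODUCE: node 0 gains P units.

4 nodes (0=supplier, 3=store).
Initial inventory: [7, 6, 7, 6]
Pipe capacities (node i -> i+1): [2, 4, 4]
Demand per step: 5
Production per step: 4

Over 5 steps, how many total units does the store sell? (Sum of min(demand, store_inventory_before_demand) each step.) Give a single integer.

Step 1: sold=5 (running total=5) -> [9 4 7 5]
Step 2: sold=5 (running total=10) -> [11 2 7 4]
Step 3: sold=4 (running total=14) -> [13 2 5 4]
Step 4: sold=4 (running total=18) -> [15 2 3 4]
Step 5: sold=4 (running total=22) -> [17 2 2 3]

Answer: 22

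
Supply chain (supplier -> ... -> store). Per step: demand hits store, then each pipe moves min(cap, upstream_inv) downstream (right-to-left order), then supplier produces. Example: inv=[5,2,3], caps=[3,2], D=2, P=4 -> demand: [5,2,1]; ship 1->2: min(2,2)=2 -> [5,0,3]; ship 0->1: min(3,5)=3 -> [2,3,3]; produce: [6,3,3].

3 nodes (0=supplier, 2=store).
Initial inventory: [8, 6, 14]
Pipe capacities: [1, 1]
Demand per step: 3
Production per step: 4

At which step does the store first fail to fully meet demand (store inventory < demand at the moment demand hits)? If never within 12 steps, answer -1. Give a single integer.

Step 1: demand=3,sold=3 ship[1->2]=1 ship[0->1]=1 prod=4 -> [11 6 12]
Step 2: demand=3,sold=3 ship[1->2]=1 ship[0->1]=1 prod=4 -> [14 6 10]
Step 3: demand=3,sold=3 ship[1->2]=1 ship[0->1]=1 prod=4 -> [17 6 8]
Step 4: demand=3,sold=3 ship[1->2]=1 ship[0->1]=1 prod=4 -> [20 6 6]
Step 5: demand=3,sold=3 ship[1->2]=1 ship[0->1]=1 prod=4 -> [23 6 4]
Step 6: demand=3,sold=3 ship[1->2]=1 ship[0->1]=1 prod=4 -> [26 6 2]
Step 7: demand=3,sold=2 ship[1->2]=1 ship[0->1]=1 prod=4 -> [29 6 1]
Step 8: demand=3,sold=1 ship[1->2]=1 ship[0->1]=1 prod=4 -> [32 6 1]
Step 9: demand=3,sold=1 ship[1->2]=1 ship[0->1]=1 prod=4 -> [35 6 1]
Step 10: demand=3,sold=1 ship[1->2]=1 ship[0->1]=1 prod=4 -> [38 6 1]
Step 11: demand=3,sold=1 ship[1->2]=1 ship[0->1]=1 prod=4 -> [41 6 1]
Step 12: demand=3,sold=1 ship[1->2]=1 ship[0->1]=1 prod=4 -> [44 6 1]
First stockout at step 7

7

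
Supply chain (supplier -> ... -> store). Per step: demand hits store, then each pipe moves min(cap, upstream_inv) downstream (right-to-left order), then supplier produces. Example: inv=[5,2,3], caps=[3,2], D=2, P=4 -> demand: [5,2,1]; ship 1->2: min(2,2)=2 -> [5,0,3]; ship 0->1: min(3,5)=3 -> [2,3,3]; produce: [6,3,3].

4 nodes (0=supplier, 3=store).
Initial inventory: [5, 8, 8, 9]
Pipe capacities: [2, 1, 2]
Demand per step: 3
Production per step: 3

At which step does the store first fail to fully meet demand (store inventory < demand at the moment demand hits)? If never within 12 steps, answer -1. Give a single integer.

Step 1: demand=3,sold=3 ship[2->3]=2 ship[1->2]=1 ship[0->1]=2 prod=3 -> [6 9 7 8]
Step 2: demand=3,sold=3 ship[2->3]=2 ship[1->2]=1 ship[0->1]=2 prod=3 -> [7 10 6 7]
Step 3: demand=3,sold=3 ship[2->3]=2 ship[1->2]=1 ship[0->1]=2 prod=3 -> [8 11 5 6]
Step 4: demand=3,sold=3 ship[2->3]=2 ship[1->2]=1 ship[0->1]=2 prod=3 -> [9 12 4 5]
Step 5: demand=3,sold=3 ship[2->3]=2 ship[1->2]=1 ship[0->1]=2 prod=3 -> [10 13 3 4]
Step 6: demand=3,sold=3 ship[2->3]=2 ship[1->2]=1 ship[0->1]=2 prod=3 -> [11 14 2 3]
Step 7: demand=3,sold=3 ship[2->3]=2 ship[1->2]=1 ship[0->1]=2 prod=3 -> [12 15 1 2]
Step 8: demand=3,sold=2 ship[2->3]=1 ship[1->2]=1 ship[0->1]=2 prod=3 -> [13 16 1 1]
Step 9: demand=3,sold=1 ship[2->3]=1 ship[1->2]=1 ship[0->1]=2 prod=3 -> [14 17 1 1]
Step 10: demand=3,sold=1 ship[2->3]=1 ship[1->2]=1 ship[0->1]=2 prod=3 -> [15 18 1 1]
Step 11: demand=3,sold=1 ship[2->3]=1 ship[1->2]=1 ship[0->1]=2 prod=3 -> [16 19 1 1]
Step 12: demand=3,sold=1 ship[2->3]=1 ship[1->2]=1 ship[0->1]=2 prod=3 -> [17 20 1 1]
First stockout at step 8

8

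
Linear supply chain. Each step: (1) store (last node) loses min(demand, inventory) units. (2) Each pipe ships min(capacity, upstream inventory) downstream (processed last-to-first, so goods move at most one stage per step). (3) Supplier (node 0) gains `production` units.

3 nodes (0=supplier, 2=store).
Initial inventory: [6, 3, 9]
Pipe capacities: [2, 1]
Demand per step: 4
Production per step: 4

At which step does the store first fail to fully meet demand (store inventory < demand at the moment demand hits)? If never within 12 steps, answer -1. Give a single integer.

Step 1: demand=4,sold=4 ship[1->2]=1 ship[0->1]=2 prod=4 -> [8 4 6]
Step 2: demand=4,sold=4 ship[1->2]=1 ship[0->1]=2 prod=4 -> [10 5 3]
Step 3: demand=4,sold=3 ship[1->2]=1 ship[0->1]=2 prod=4 -> [12 6 1]
Step 4: demand=4,sold=1 ship[1->2]=1 ship[0->1]=2 prod=4 -> [14 7 1]
Step 5: demand=4,sold=1 ship[1->2]=1 ship[0->1]=2 prod=4 -> [16 8 1]
Step 6: demand=4,sold=1 ship[1->2]=1 ship[0->1]=2 prod=4 -> [18 9 1]
Step 7: demand=4,sold=1 ship[1->2]=1 ship[0->1]=2 prod=4 -> [20 10 1]
Step 8: demand=4,sold=1 ship[1->2]=1 ship[0->1]=2 prod=4 -> [22 11 1]
Step 9: demand=4,sold=1 ship[1->2]=1 ship[0->1]=2 prod=4 -> [24 12 1]
Step 10: demand=4,sold=1 ship[1->2]=1 ship[0->1]=2 prod=4 -> [26 13 1]
Step 11: demand=4,sold=1 ship[1->2]=1 ship[0->1]=2 prod=4 -> [28 14 1]
Step 12: demand=4,sold=1 ship[1->2]=1 ship[0->1]=2 prod=4 -> [30 15 1]
First stockout at step 3

3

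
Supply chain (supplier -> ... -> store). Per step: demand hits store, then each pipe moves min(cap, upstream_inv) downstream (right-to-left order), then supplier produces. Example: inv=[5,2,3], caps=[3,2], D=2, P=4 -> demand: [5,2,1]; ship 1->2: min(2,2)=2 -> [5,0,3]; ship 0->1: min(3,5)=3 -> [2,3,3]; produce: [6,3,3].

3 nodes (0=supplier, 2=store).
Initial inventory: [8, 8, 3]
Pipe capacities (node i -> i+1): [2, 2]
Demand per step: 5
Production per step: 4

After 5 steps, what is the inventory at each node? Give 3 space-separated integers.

Step 1: demand=5,sold=3 ship[1->2]=2 ship[0->1]=2 prod=4 -> inv=[10 8 2]
Step 2: demand=5,sold=2 ship[1->2]=2 ship[0->1]=2 prod=4 -> inv=[12 8 2]
Step 3: demand=5,sold=2 ship[1->2]=2 ship[0->1]=2 prod=4 -> inv=[14 8 2]
Step 4: demand=5,sold=2 ship[1->2]=2 ship[0->1]=2 prod=4 -> inv=[16 8 2]
Step 5: demand=5,sold=2 ship[1->2]=2 ship[0->1]=2 prod=4 -> inv=[18 8 2]

18 8 2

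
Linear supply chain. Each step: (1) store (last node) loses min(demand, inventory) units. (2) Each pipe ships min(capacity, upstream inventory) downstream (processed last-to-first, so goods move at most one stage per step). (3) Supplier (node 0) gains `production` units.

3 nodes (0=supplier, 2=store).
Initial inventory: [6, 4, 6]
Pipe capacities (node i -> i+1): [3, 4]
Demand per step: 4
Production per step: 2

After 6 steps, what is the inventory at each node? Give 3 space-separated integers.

Step 1: demand=4,sold=4 ship[1->2]=4 ship[0->1]=3 prod=2 -> inv=[5 3 6]
Step 2: demand=4,sold=4 ship[1->2]=3 ship[0->1]=3 prod=2 -> inv=[4 3 5]
Step 3: demand=4,sold=4 ship[1->2]=3 ship[0->1]=3 prod=2 -> inv=[3 3 4]
Step 4: demand=4,sold=4 ship[1->2]=3 ship[0->1]=3 prod=2 -> inv=[2 3 3]
Step 5: demand=4,sold=3 ship[1->2]=3 ship[0->1]=2 prod=2 -> inv=[2 2 3]
Step 6: demand=4,sold=3 ship[1->2]=2 ship[0->1]=2 prod=2 -> inv=[2 2 2]

2 2 2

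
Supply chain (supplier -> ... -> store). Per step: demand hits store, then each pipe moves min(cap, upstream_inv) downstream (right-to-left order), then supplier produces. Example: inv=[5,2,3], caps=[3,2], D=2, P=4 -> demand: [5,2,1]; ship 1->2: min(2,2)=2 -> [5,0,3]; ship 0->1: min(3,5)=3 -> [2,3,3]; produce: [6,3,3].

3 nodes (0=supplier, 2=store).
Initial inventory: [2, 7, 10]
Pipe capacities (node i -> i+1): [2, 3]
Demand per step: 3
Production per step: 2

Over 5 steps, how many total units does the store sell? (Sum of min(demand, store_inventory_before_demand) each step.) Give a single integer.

Answer: 15

Derivation:
Step 1: sold=3 (running total=3) -> [2 6 10]
Step 2: sold=3 (running total=6) -> [2 5 10]
Step 3: sold=3 (running total=9) -> [2 4 10]
Step 4: sold=3 (running total=12) -> [2 3 10]
Step 5: sold=3 (running total=15) -> [2 2 10]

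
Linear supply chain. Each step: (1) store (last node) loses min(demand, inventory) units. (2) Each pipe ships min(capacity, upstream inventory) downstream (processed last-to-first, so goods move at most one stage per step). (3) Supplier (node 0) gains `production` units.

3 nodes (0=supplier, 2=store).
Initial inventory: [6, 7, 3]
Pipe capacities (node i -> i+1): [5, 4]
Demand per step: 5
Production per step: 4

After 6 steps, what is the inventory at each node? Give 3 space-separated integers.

Step 1: demand=5,sold=3 ship[1->2]=4 ship[0->1]=5 prod=4 -> inv=[5 8 4]
Step 2: demand=5,sold=4 ship[1->2]=4 ship[0->1]=5 prod=4 -> inv=[4 9 4]
Step 3: demand=5,sold=4 ship[1->2]=4 ship[0->1]=4 prod=4 -> inv=[4 9 4]
Step 4: demand=5,sold=4 ship[1->2]=4 ship[0->1]=4 prod=4 -> inv=[4 9 4]
Step 5: demand=5,sold=4 ship[1->2]=4 ship[0->1]=4 prod=4 -> inv=[4 9 4]
Step 6: demand=5,sold=4 ship[1->2]=4 ship[0->1]=4 prod=4 -> inv=[4 9 4]

4 9 4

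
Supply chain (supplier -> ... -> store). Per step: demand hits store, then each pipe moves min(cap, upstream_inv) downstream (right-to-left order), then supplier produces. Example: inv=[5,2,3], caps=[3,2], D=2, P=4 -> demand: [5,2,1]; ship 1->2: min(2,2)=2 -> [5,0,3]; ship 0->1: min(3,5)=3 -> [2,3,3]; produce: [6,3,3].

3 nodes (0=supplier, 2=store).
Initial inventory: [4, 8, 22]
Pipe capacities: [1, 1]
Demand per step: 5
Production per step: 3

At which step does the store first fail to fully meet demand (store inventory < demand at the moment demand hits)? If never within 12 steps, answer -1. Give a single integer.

Step 1: demand=5,sold=5 ship[1->2]=1 ship[0->1]=1 prod=3 -> [6 8 18]
Step 2: demand=5,sold=5 ship[1->2]=1 ship[0->1]=1 prod=3 -> [8 8 14]
Step 3: demand=5,sold=5 ship[1->2]=1 ship[0->1]=1 prod=3 -> [10 8 10]
Step 4: demand=5,sold=5 ship[1->2]=1 ship[0->1]=1 prod=3 -> [12 8 6]
Step 5: demand=5,sold=5 ship[1->2]=1 ship[0->1]=1 prod=3 -> [14 8 2]
Step 6: demand=5,sold=2 ship[1->2]=1 ship[0->1]=1 prod=3 -> [16 8 1]
Step 7: demand=5,sold=1 ship[1->2]=1 ship[0->1]=1 prod=3 -> [18 8 1]
Step 8: demand=5,sold=1 ship[1->2]=1 ship[0->1]=1 prod=3 -> [20 8 1]
Step 9: demand=5,sold=1 ship[1->2]=1 ship[0->1]=1 prod=3 -> [22 8 1]
Step 10: demand=5,sold=1 ship[1->2]=1 ship[0->1]=1 prod=3 -> [24 8 1]
Step 11: demand=5,sold=1 ship[1->2]=1 ship[0->1]=1 prod=3 -> [26 8 1]
Step 12: demand=5,sold=1 ship[1->2]=1 ship[0->1]=1 prod=3 -> [28 8 1]
First stockout at step 6

6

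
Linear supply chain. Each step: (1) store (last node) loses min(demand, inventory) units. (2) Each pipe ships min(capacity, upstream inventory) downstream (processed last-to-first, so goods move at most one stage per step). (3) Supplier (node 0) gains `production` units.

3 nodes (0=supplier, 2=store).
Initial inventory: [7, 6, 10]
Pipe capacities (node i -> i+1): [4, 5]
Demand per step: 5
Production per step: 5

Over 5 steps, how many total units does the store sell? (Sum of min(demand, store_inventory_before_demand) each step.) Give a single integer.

Step 1: sold=5 (running total=5) -> [8 5 10]
Step 2: sold=5 (running total=10) -> [9 4 10]
Step 3: sold=5 (running total=15) -> [10 4 9]
Step 4: sold=5 (running total=20) -> [11 4 8]
Step 5: sold=5 (running total=25) -> [12 4 7]

Answer: 25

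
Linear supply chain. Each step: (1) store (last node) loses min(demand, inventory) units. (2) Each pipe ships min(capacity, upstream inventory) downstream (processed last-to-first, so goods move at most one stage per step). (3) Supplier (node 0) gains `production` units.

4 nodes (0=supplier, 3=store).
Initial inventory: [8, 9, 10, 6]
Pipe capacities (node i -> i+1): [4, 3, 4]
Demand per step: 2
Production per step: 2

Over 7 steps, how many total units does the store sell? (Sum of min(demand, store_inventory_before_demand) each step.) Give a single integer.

Step 1: sold=2 (running total=2) -> [6 10 9 8]
Step 2: sold=2 (running total=4) -> [4 11 8 10]
Step 3: sold=2 (running total=6) -> [2 12 7 12]
Step 4: sold=2 (running total=8) -> [2 11 6 14]
Step 5: sold=2 (running total=10) -> [2 10 5 16]
Step 6: sold=2 (running total=12) -> [2 9 4 18]
Step 7: sold=2 (running total=14) -> [2 8 3 20]

Answer: 14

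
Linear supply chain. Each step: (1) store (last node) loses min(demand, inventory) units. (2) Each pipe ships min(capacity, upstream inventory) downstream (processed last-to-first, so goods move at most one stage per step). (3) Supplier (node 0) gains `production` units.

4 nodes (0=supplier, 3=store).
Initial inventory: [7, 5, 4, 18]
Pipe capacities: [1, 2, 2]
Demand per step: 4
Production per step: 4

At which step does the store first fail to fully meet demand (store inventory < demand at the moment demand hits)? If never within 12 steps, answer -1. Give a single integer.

Step 1: demand=4,sold=4 ship[2->3]=2 ship[1->2]=2 ship[0->1]=1 prod=4 -> [10 4 4 16]
Step 2: demand=4,sold=4 ship[2->3]=2 ship[1->2]=2 ship[0->1]=1 prod=4 -> [13 3 4 14]
Step 3: demand=4,sold=4 ship[2->3]=2 ship[1->2]=2 ship[0->1]=1 prod=4 -> [16 2 4 12]
Step 4: demand=4,sold=4 ship[2->3]=2 ship[1->2]=2 ship[0->1]=1 prod=4 -> [19 1 4 10]
Step 5: demand=4,sold=4 ship[2->3]=2 ship[1->2]=1 ship[0->1]=1 prod=4 -> [22 1 3 8]
Step 6: demand=4,sold=4 ship[2->3]=2 ship[1->2]=1 ship[0->1]=1 prod=4 -> [25 1 2 6]
Step 7: demand=4,sold=4 ship[2->3]=2 ship[1->2]=1 ship[0->1]=1 prod=4 -> [28 1 1 4]
Step 8: demand=4,sold=4 ship[2->3]=1 ship[1->2]=1 ship[0->1]=1 prod=4 -> [31 1 1 1]
Step 9: demand=4,sold=1 ship[2->3]=1 ship[1->2]=1 ship[0->1]=1 prod=4 -> [34 1 1 1]
Step 10: demand=4,sold=1 ship[2->3]=1 ship[1->2]=1 ship[0->1]=1 prod=4 -> [37 1 1 1]
Step 11: demand=4,sold=1 ship[2->3]=1 ship[1->2]=1 ship[0->1]=1 prod=4 -> [40 1 1 1]
Step 12: demand=4,sold=1 ship[2->3]=1 ship[1->2]=1 ship[0->1]=1 prod=4 -> [43 1 1 1]
First stockout at step 9

9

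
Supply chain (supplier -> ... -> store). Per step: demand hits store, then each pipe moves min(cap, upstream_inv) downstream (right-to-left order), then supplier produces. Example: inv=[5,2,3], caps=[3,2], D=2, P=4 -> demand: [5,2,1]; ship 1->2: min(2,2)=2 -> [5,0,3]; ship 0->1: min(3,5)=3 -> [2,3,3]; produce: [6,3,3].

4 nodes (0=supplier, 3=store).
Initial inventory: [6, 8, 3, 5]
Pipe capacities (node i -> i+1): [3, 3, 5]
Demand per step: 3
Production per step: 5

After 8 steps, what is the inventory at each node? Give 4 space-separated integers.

Step 1: demand=3,sold=3 ship[2->3]=3 ship[1->2]=3 ship[0->1]=3 prod=5 -> inv=[8 8 3 5]
Step 2: demand=3,sold=3 ship[2->3]=3 ship[1->2]=3 ship[0->1]=3 prod=5 -> inv=[10 8 3 5]
Step 3: demand=3,sold=3 ship[2->3]=3 ship[1->2]=3 ship[0->1]=3 prod=5 -> inv=[12 8 3 5]
Step 4: demand=3,sold=3 ship[2->3]=3 ship[1->2]=3 ship[0->1]=3 prod=5 -> inv=[14 8 3 5]
Step 5: demand=3,sold=3 ship[2->3]=3 ship[1->2]=3 ship[0->1]=3 prod=5 -> inv=[16 8 3 5]
Step 6: demand=3,sold=3 ship[2->3]=3 ship[1->2]=3 ship[0->1]=3 prod=5 -> inv=[18 8 3 5]
Step 7: demand=3,sold=3 ship[2->3]=3 ship[1->2]=3 ship[0->1]=3 prod=5 -> inv=[20 8 3 5]
Step 8: demand=3,sold=3 ship[2->3]=3 ship[1->2]=3 ship[0->1]=3 prod=5 -> inv=[22 8 3 5]

22 8 3 5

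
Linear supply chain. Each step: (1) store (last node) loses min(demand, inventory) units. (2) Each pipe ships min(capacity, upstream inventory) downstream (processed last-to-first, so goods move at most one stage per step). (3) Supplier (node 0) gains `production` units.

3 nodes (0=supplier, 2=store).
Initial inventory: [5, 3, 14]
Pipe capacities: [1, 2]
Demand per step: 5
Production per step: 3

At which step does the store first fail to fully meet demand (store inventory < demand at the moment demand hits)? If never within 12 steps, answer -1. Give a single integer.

Step 1: demand=5,sold=5 ship[1->2]=2 ship[0->1]=1 prod=3 -> [7 2 11]
Step 2: demand=5,sold=5 ship[1->2]=2 ship[0->1]=1 prod=3 -> [9 1 8]
Step 3: demand=5,sold=5 ship[1->2]=1 ship[0->1]=1 prod=3 -> [11 1 4]
Step 4: demand=5,sold=4 ship[1->2]=1 ship[0->1]=1 prod=3 -> [13 1 1]
Step 5: demand=5,sold=1 ship[1->2]=1 ship[0->1]=1 prod=3 -> [15 1 1]
Step 6: demand=5,sold=1 ship[1->2]=1 ship[0->1]=1 prod=3 -> [17 1 1]
Step 7: demand=5,sold=1 ship[1->2]=1 ship[0->1]=1 prod=3 -> [19 1 1]
Step 8: demand=5,sold=1 ship[1->2]=1 ship[0->1]=1 prod=3 -> [21 1 1]
Step 9: demand=5,sold=1 ship[1->2]=1 ship[0->1]=1 prod=3 -> [23 1 1]
Step 10: demand=5,sold=1 ship[1->2]=1 ship[0->1]=1 prod=3 -> [25 1 1]
Step 11: demand=5,sold=1 ship[1->2]=1 ship[0->1]=1 prod=3 -> [27 1 1]
Step 12: demand=5,sold=1 ship[1->2]=1 ship[0->1]=1 prod=3 -> [29 1 1]
First stockout at step 4

4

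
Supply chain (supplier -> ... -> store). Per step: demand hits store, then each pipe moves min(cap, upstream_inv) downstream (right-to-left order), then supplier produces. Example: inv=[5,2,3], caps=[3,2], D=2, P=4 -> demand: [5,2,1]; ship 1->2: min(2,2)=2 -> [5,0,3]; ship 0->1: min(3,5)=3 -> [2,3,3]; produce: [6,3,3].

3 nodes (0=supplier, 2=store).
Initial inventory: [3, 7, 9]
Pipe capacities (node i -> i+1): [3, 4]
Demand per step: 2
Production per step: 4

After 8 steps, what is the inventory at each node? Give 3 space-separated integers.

Step 1: demand=2,sold=2 ship[1->2]=4 ship[0->1]=3 prod=4 -> inv=[4 6 11]
Step 2: demand=2,sold=2 ship[1->2]=4 ship[0->1]=3 prod=4 -> inv=[5 5 13]
Step 3: demand=2,sold=2 ship[1->2]=4 ship[0->1]=3 prod=4 -> inv=[6 4 15]
Step 4: demand=2,sold=2 ship[1->2]=4 ship[0->1]=3 prod=4 -> inv=[7 3 17]
Step 5: demand=2,sold=2 ship[1->2]=3 ship[0->1]=3 prod=4 -> inv=[8 3 18]
Step 6: demand=2,sold=2 ship[1->2]=3 ship[0->1]=3 prod=4 -> inv=[9 3 19]
Step 7: demand=2,sold=2 ship[1->2]=3 ship[0->1]=3 prod=4 -> inv=[10 3 20]
Step 8: demand=2,sold=2 ship[1->2]=3 ship[0->1]=3 prod=4 -> inv=[11 3 21]

11 3 21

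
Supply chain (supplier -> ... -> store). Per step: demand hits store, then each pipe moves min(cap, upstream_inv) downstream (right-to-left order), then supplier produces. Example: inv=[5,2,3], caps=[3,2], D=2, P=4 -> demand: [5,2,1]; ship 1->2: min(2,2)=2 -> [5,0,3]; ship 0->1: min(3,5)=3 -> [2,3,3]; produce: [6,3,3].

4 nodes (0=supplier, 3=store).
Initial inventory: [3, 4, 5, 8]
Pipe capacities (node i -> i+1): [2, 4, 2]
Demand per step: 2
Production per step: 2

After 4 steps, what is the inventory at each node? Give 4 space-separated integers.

Step 1: demand=2,sold=2 ship[2->3]=2 ship[1->2]=4 ship[0->1]=2 prod=2 -> inv=[3 2 7 8]
Step 2: demand=2,sold=2 ship[2->3]=2 ship[1->2]=2 ship[0->1]=2 prod=2 -> inv=[3 2 7 8]
Step 3: demand=2,sold=2 ship[2->3]=2 ship[1->2]=2 ship[0->1]=2 prod=2 -> inv=[3 2 7 8]
Step 4: demand=2,sold=2 ship[2->3]=2 ship[1->2]=2 ship[0->1]=2 prod=2 -> inv=[3 2 7 8]

3 2 7 8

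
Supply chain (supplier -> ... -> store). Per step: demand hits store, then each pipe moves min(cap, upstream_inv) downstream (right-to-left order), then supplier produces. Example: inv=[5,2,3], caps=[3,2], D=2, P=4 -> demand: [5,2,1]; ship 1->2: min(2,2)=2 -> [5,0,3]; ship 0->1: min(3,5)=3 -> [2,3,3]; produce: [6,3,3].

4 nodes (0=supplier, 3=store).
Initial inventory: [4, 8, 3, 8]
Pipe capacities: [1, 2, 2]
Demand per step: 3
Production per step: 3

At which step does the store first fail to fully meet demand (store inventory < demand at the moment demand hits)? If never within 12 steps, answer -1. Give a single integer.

Step 1: demand=3,sold=3 ship[2->3]=2 ship[1->2]=2 ship[0->1]=1 prod=3 -> [6 7 3 7]
Step 2: demand=3,sold=3 ship[2->3]=2 ship[1->2]=2 ship[0->1]=1 prod=3 -> [8 6 3 6]
Step 3: demand=3,sold=3 ship[2->3]=2 ship[1->2]=2 ship[0->1]=1 prod=3 -> [10 5 3 5]
Step 4: demand=3,sold=3 ship[2->3]=2 ship[1->2]=2 ship[0->1]=1 prod=3 -> [12 4 3 4]
Step 5: demand=3,sold=3 ship[2->3]=2 ship[1->2]=2 ship[0->1]=1 prod=3 -> [14 3 3 3]
Step 6: demand=3,sold=3 ship[2->3]=2 ship[1->2]=2 ship[0->1]=1 prod=3 -> [16 2 3 2]
Step 7: demand=3,sold=2 ship[2->3]=2 ship[1->2]=2 ship[0->1]=1 prod=3 -> [18 1 3 2]
Step 8: demand=3,sold=2 ship[2->3]=2 ship[1->2]=1 ship[0->1]=1 prod=3 -> [20 1 2 2]
Step 9: demand=3,sold=2 ship[2->3]=2 ship[1->2]=1 ship[0->1]=1 prod=3 -> [22 1 1 2]
Step 10: demand=3,sold=2 ship[2->3]=1 ship[1->2]=1 ship[0->1]=1 prod=3 -> [24 1 1 1]
Step 11: demand=3,sold=1 ship[2->3]=1 ship[1->2]=1 ship[0->1]=1 prod=3 -> [26 1 1 1]
Step 12: demand=3,sold=1 ship[2->3]=1 ship[1->2]=1 ship[0->1]=1 prod=3 -> [28 1 1 1]
First stockout at step 7

7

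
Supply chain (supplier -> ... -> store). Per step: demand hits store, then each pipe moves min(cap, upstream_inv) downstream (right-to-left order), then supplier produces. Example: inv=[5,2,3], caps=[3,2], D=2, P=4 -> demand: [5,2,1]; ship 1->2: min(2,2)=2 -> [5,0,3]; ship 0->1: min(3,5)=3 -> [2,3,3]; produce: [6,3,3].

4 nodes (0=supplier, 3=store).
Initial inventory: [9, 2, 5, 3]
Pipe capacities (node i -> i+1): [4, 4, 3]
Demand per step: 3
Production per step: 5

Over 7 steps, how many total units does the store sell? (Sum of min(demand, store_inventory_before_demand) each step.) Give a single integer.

Answer: 21

Derivation:
Step 1: sold=3 (running total=3) -> [10 4 4 3]
Step 2: sold=3 (running total=6) -> [11 4 5 3]
Step 3: sold=3 (running total=9) -> [12 4 6 3]
Step 4: sold=3 (running total=12) -> [13 4 7 3]
Step 5: sold=3 (running total=15) -> [14 4 8 3]
Step 6: sold=3 (running total=18) -> [15 4 9 3]
Step 7: sold=3 (running total=21) -> [16 4 10 3]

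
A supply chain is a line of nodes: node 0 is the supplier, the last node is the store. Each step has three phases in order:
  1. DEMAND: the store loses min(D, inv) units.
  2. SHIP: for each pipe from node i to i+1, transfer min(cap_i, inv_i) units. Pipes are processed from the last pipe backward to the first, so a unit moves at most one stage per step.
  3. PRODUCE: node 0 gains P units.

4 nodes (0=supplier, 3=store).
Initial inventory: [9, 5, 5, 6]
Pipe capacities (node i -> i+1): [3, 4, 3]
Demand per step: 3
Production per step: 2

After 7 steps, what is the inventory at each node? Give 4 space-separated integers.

Step 1: demand=3,sold=3 ship[2->3]=3 ship[1->2]=4 ship[0->1]=3 prod=2 -> inv=[8 4 6 6]
Step 2: demand=3,sold=3 ship[2->3]=3 ship[1->2]=4 ship[0->1]=3 prod=2 -> inv=[7 3 7 6]
Step 3: demand=3,sold=3 ship[2->3]=3 ship[1->2]=3 ship[0->1]=3 prod=2 -> inv=[6 3 7 6]
Step 4: demand=3,sold=3 ship[2->3]=3 ship[1->2]=3 ship[0->1]=3 prod=2 -> inv=[5 3 7 6]
Step 5: demand=3,sold=3 ship[2->3]=3 ship[1->2]=3 ship[0->1]=3 prod=2 -> inv=[4 3 7 6]
Step 6: demand=3,sold=3 ship[2->3]=3 ship[1->2]=3 ship[0->1]=3 prod=2 -> inv=[3 3 7 6]
Step 7: demand=3,sold=3 ship[2->3]=3 ship[1->2]=3 ship[0->1]=3 prod=2 -> inv=[2 3 7 6]

2 3 7 6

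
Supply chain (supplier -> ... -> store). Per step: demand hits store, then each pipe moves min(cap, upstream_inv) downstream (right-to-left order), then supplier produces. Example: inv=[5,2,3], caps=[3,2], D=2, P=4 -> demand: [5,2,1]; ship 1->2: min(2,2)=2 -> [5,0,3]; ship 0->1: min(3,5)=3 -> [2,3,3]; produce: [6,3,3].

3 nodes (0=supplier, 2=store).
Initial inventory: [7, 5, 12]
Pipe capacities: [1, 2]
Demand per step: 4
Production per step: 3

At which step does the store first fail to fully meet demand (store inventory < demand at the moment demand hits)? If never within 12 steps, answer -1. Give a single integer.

Step 1: demand=4,sold=4 ship[1->2]=2 ship[0->1]=1 prod=3 -> [9 4 10]
Step 2: demand=4,sold=4 ship[1->2]=2 ship[0->1]=1 prod=3 -> [11 3 8]
Step 3: demand=4,sold=4 ship[1->2]=2 ship[0->1]=1 prod=3 -> [13 2 6]
Step 4: demand=4,sold=4 ship[1->2]=2 ship[0->1]=1 prod=3 -> [15 1 4]
Step 5: demand=4,sold=4 ship[1->2]=1 ship[0->1]=1 prod=3 -> [17 1 1]
Step 6: demand=4,sold=1 ship[1->2]=1 ship[0->1]=1 prod=3 -> [19 1 1]
Step 7: demand=4,sold=1 ship[1->2]=1 ship[0->1]=1 prod=3 -> [21 1 1]
Step 8: demand=4,sold=1 ship[1->2]=1 ship[0->1]=1 prod=3 -> [23 1 1]
Step 9: demand=4,sold=1 ship[1->2]=1 ship[0->1]=1 prod=3 -> [25 1 1]
Step 10: demand=4,sold=1 ship[1->2]=1 ship[0->1]=1 prod=3 -> [27 1 1]
Step 11: demand=4,sold=1 ship[1->2]=1 ship[0->1]=1 prod=3 -> [29 1 1]
Step 12: demand=4,sold=1 ship[1->2]=1 ship[0->1]=1 prod=3 -> [31 1 1]
First stockout at step 6

6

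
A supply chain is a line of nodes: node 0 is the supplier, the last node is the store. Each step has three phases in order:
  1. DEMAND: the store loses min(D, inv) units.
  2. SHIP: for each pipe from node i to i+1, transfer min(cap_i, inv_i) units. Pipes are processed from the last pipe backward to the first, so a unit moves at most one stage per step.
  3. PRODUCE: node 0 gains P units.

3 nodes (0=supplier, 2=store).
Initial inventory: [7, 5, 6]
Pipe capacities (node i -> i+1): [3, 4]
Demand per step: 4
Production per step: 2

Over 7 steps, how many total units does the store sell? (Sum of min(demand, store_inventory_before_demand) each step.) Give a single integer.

Answer: 26

Derivation:
Step 1: sold=4 (running total=4) -> [6 4 6]
Step 2: sold=4 (running total=8) -> [5 3 6]
Step 3: sold=4 (running total=12) -> [4 3 5]
Step 4: sold=4 (running total=16) -> [3 3 4]
Step 5: sold=4 (running total=20) -> [2 3 3]
Step 6: sold=3 (running total=23) -> [2 2 3]
Step 7: sold=3 (running total=26) -> [2 2 2]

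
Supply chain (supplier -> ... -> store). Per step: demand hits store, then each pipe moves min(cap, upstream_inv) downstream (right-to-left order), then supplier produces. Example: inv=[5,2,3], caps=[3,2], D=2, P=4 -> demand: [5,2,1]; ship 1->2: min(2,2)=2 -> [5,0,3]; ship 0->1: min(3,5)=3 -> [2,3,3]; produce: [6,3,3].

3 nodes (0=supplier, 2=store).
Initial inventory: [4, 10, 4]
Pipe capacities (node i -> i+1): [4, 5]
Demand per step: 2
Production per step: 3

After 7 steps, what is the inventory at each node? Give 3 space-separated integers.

Step 1: demand=2,sold=2 ship[1->2]=5 ship[0->1]=4 prod=3 -> inv=[3 9 7]
Step 2: demand=2,sold=2 ship[1->2]=5 ship[0->1]=3 prod=3 -> inv=[3 7 10]
Step 3: demand=2,sold=2 ship[1->2]=5 ship[0->1]=3 prod=3 -> inv=[3 5 13]
Step 4: demand=2,sold=2 ship[1->2]=5 ship[0->1]=3 prod=3 -> inv=[3 3 16]
Step 5: demand=2,sold=2 ship[1->2]=3 ship[0->1]=3 prod=3 -> inv=[3 3 17]
Step 6: demand=2,sold=2 ship[1->2]=3 ship[0->1]=3 prod=3 -> inv=[3 3 18]
Step 7: demand=2,sold=2 ship[1->2]=3 ship[0->1]=3 prod=3 -> inv=[3 3 19]

3 3 19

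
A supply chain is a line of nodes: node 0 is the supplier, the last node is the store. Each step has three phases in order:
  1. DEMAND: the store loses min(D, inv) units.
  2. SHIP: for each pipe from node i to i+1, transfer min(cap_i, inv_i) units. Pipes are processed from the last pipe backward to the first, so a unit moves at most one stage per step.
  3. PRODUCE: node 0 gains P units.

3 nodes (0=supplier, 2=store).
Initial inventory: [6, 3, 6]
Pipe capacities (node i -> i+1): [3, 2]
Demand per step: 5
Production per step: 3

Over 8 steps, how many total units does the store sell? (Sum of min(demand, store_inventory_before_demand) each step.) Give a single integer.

Step 1: sold=5 (running total=5) -> [6 4 3]
Step 2: sold=3 (running total=8) -> [6 5 2]
Step 3: sold=2 (running total=10) -> [6 6 2]
Step 4: sold=2 (running total=12) -> [6 7 2]
Step 5: sold=2 (running total=14) -> [6 8 2]
Step 6: sold=2 (running total=16) -> [6 9 2]
Step 7: sold=2 (running total=18) -> [6 10 2]
Step 8: sold=2 (running total=20) -> [6 11 2]

Answer: 20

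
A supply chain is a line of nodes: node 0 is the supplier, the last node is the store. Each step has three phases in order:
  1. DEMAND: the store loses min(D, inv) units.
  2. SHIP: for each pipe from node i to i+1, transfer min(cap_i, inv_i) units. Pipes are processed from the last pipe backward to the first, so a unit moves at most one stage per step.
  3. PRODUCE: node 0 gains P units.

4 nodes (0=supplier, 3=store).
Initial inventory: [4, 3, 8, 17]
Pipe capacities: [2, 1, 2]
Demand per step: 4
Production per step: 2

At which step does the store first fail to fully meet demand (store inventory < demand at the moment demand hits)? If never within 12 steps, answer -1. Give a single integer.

Step 1: demand=4,sold=4 ship[2->3]=2 ship[1->2]=1 ship[0->1]=2 prod=2 -> [4 4 7 15]
Step 2: demand=4,sold=4 ship[2->3]=2 ship[1->2]=1 ship[0->1]=2 prod=2 -> [4 5 6 13]
Step 3: demand=4,sold=4 ship[2->3]=2 ship[1->2]=1 ship[0->1]=2 prod=2 -> [4 6 5 11]
Step 4: demand=4,sold=4 ship[2->3]=2 ship[1->2]=1 ship[0->1]=2 prod=2 -> [4 7 4 9]
Step 5: demand=4,sold=4 ship[2->3]=2 ship[1->2]=1 ship[0->1]=2 prod=2 -> [4 8 3 7]
Step 6: demand=4,sold=4 ship[2->3]=2 ship[1->2]=1 ship[0->1]=2 prod=2 -> [4 9 2 5]
Step 7: demand=4,sold=4 ship[2->3]=2 ship[1->2]=1 ship[0->1]=2 prod=2 -> [4 10 1 3]
Step 8: demand=4,sold=3 ship[2->3]=1 ship[1->2]=1 ship[0->1]=2 prod=2 -> [4 11 1 1]
Step 9: demand=4,sold=1 ship[2->3]=1 ship[1->2]=1 ship[0->1]=2 prod=2 -> [4 12 1 1]
Step 10: demand=4,sold=1 ship[2->3]=1 ship[1->2]=1 ship[0->1]=2 prod=2 -> [4 13 1 1]
Step 11: demand=4,sold=1 ship[2->3]=1 ship[1->2]=1 ship[0->1]=2 prod=2 -> [4 14 1 1]
Step 12: demand=4,sold=1 ship[2->3]=1 ship[1->2]=1 ship[0->1]=2 prod=2 -> [4 15 1 1]
First stockout at step 8

8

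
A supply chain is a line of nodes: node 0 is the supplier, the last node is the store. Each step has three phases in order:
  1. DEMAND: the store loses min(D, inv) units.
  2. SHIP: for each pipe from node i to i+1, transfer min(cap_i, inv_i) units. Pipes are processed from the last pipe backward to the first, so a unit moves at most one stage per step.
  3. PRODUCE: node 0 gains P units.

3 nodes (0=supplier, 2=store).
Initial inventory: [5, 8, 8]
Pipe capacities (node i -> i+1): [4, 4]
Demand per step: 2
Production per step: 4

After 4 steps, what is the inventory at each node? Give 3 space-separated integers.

Step 1: demand=2,sold=2 ship[1->2]=4 ship[0->1]=4 prod=4 -> inv=[5 8 10]
Step 2: demand=2,sold=2 ship[1->2]=4 ship[0->1]=4 prod=4 -> inv=[5 8 12]
Step 3: demand=2,sold=2 ship[1->2]=4 ship[0->1]=4 prod=4 -> inv=[5 8 14]
Step 4: demand=2,sold=2 ship[1->2]=4 ship[0->1]=4 prod=4 -> inv=[5 8 16]

5 8 16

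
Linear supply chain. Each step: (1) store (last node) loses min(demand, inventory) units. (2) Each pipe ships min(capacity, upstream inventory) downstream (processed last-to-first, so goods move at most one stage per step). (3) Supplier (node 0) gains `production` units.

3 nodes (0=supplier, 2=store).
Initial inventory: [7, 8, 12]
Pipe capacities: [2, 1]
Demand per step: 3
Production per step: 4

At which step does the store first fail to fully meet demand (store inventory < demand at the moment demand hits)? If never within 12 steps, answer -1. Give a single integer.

Step 1: demand=3,sold=3 ship[1->2]=1 ship[0->1]=2 prod=4 -> [9 9 10]
Step 2: demand=3,sold=3 ship[1->2]=1 ship[0->1]=2 prod=4 -> [11 10 8]
Step 3: demand=3,sold=3 ship[1->2]=1 ship[0->1]=2 prod=4 -> [13 11 6]
Step 4: demand=3,sold=3 ship[1->2]=1 ship[0->1]=2 prod=4 -> [15 12 4]
Step 5: demand=3,sold=3 ship[1->2]=1 ship[0->1]=2 prod=4 -> [17 13 2]
Step 6: demand=3,sold=2 ship[1->2]=1 ship[0->1]=2 prod=4 -> [19 14 1]
Step 7: demand=3,sold=1 ship[1->2]=1 ship[0->1]=2 prod=4 -> [21 15 1]
Step 8: demand=3,sold=1 ship[1->2]=1 ship[0->1]=2 prod=4 -> [23 16 1]
Step 9: demand=3,sold=1 ship[1->2]=1 ship[0->1]=2 prod=4 -> [25 17 1]
Step 10: demand=3,sold=1 ship[1->2]=1 ship[0->1]=2 prod=4 -> [27 18 1]
Step 11: demand=3,sold=1 ship[1->2]=1 ship[0->1]=2 prod=4 -> [29 19 1]
Step 12: demand=3,sold=1 ship[1->2]=1 ship[0->1]=2 prod=4 -> [31 20 1]
First stockout at step 6

6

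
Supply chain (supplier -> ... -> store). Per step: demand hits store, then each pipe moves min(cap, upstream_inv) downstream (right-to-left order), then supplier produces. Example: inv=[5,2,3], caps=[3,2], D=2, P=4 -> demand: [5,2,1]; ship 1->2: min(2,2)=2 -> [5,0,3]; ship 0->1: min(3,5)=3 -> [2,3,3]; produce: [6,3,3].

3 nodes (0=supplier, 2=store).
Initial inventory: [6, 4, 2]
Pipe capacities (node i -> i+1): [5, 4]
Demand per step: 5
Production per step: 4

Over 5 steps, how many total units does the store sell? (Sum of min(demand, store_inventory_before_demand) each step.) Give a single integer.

Answer: 18

Derivation:
Step 1: sold=2 (running total=2) -> [5 5 4]
Step 2: sold=4 (running total=6) -> [4 6 4]
Step 3: sold=4 (running total=10) -> [4 6 4]
Step 4: sold=4 (running total=14) -> [4 6 4]
Step 5: sold=4 (running total=18) -> [4 6 4]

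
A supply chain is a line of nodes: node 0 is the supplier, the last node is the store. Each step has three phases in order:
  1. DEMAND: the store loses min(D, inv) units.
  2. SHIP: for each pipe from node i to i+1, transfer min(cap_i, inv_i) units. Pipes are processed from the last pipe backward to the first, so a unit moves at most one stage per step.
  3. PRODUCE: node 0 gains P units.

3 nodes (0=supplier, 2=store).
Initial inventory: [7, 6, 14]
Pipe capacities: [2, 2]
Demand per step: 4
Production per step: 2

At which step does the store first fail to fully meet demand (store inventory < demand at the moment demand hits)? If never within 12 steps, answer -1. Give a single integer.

Step 1: demand=4,sold=4 ship[1->2]=2 ship[0->1]=2 prod=2 -> [7 6 12]
Step 2: demand=4,sold=4 ship[1->2]=2 ship[0->1]=2 prod=2 -> [7 6 10]
Step 3: demand=4,sold=4 ship[1->2]=2 ship[0->1]=2 prod=2 -> [7 6 8]
Step 4: demand=4,sold=4 ship[1->2]=2 ship[0->1]=2 prod=2 -> [7 6 6]
Step 5: demand=4,sold=4 ship[1->2]=2 ship[0->1]=2 prod=2 -> [7 6 4]
Step 6: demand=4,sold=4 ship[1->2]=2 ship[0->1]=2 prod=2 -> [7 6 2]
Step 7: demand=4,sold=2 ship[1->2]=2 ship[0->1]=2 prod=2 -> [7 6 2]
Step 8: demand=4,sold=2 ship[1->2]=2 ship[0->1]=2 prod=2 -> [7 6 2]
Step 9: demand=4,sold=2 ship[1->2]=2 ship[0->1]=2 prod=2 -> [7 6 2]
Step 10: demand=4,sold=2 ship[1->2]=2 ship[0->1]=2 prod=2 -> [7 6 2]
Step 11: demand=4,sold=2 ship[1->2]=2 ship[0->1]=2 prod=2 -> [7 6 2]
Step 12: demand=4,sold=2 ship[1->2]=2 ship[0->1]=2 prod=2 -> [7 6 2]
First stockout at step 7

7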